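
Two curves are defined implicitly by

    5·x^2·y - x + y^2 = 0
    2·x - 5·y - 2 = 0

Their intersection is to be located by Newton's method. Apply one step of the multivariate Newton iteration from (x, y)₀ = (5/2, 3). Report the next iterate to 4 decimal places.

(2.3780, 0.5512)

At (5/2, 3): F = (100.2500, -12.0000).
Jacobian J = [[10·x·y - 1, 5·x^2 + 2·y], [2, -5]].
At the point, J = [[74.0000, 37.2500], [2.0000, -5.0000]] (det J = -444.5000).
Solving J·Δ = −F gives Δ = (-0.1220, -2.4488).
Then the next iterate is (x, y)₁ = (2.3780, 0.5512).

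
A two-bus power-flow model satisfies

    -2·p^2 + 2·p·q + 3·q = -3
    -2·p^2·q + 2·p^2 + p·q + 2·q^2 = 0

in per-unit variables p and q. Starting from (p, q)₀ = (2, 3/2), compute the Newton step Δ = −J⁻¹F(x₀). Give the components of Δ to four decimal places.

At (2, 3/2): F = (5.5000, 3.5000).
Jacobian J = [[-4·p + 2·q, 2·p + 3], [-4·p·q + 4·p + q, -2·p^2 + p + 4·q]].
At the point, J = [[-5.0000, 7.0000], [-2.5000, 0.0000]] (det J = 17.5000).
Solving J·Δ = −F gives Δ = (1.4000, 0.2143).

(1.4000, 0.2143)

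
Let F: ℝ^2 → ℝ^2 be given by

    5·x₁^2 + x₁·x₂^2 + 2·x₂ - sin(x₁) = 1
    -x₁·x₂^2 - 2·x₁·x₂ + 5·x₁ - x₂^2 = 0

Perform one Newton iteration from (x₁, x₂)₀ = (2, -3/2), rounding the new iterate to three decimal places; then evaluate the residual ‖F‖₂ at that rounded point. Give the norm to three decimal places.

At (2, -3/2): F = (19.59070, 9.250).
Jacobian J = [[10·x₁ + x₂^2 - cos(x₁), 2·x₁·x₂ + 2], [-x₂^2 - 2·x₂ + 5, -2·x₁·x₂ - 2·x₁ - 2·x₂]].
At the point, J = [[22.66615, -4.000], [5.750, 5.000]] (det J = 136.33073).
Solving J·Δ = −F gives Δ = (-0.990, -0.712).
Then the next iterate is (x₁, x₂)₁ = (1.010, -2.212).
Re-evaluating at (1.010, -2.212): F = (3.77154, -0.31658), so ‖F‖₂ = 3.785.

3.785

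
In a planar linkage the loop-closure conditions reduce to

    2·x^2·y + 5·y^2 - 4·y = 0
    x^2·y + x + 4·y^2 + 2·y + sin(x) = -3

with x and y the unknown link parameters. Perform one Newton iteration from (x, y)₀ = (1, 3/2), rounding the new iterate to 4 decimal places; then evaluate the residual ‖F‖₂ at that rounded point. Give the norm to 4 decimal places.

At (1, 3/2): F = (8.2500, 18.341471).
Jacobian J = [[4·x·y, 2·x^2 + 10·y - 4], [2·x·y + cos(x) + 1, x^2 + 8·y + 2]].
At the point, J = [[6.0000, 13.0000], [4.540302, 15.0000]] (det J = 30.976070).
Solving J·Δ = −F gives Δ = (3.7025, -2.3435).
Then the next iterate is (x, y)₁ = (4.7025, -0.8435).
Re-evaluating at (4.7025, -0.8435): F = (-30.374024, -10.791225), so ‖F‖₂ = 32.2340.

32.2340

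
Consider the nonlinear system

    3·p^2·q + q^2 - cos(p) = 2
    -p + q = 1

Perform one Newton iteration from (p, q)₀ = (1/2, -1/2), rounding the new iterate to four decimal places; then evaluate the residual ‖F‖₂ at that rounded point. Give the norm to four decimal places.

18.9873

At (1/2, -1/2): F = (-3.002583, -2.0000).
Jacobian J = [[6·p·q + sin(p), 3·p^2 + 2·q], [-1, 1]].
At the point, J = [[-1.020574, -0.2500], [-1.0000, 1.0000]] (det J = -1.270574).
Solving J·Δ = −F gives Δ = (-2.7567, -0.7567).
Then the next iterate is (p, q)₁ = (-2.2567, -1.2567).
Re-evaluating at (-2.2567, -1.2567): F = (-18.987302, 0.0000), so ‖F‖₂ = 18.9873.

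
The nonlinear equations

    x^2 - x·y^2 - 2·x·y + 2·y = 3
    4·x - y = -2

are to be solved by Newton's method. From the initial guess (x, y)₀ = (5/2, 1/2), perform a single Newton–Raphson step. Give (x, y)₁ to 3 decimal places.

(-0.904, -1.616)

At (5/2, 1/2): F = (1.125, 11.500).
Jacobian J = [[2·x - y^2 - 2·y, -2·x·y - 2·x + 2], [4, -1]].
At the point, J = [[3.750, -5.500], [4.000, -1.000]] (det J = 18.250).
Solving J·Δ = −F gives Δ = (-3.404, -2.116).
Then the next iterate is (x, y)₁ = (-0.904, -1.616).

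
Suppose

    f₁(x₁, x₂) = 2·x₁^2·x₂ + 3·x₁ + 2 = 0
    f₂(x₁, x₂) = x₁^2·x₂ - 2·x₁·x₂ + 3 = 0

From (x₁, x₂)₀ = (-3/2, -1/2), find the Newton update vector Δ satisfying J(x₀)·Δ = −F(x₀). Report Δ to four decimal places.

At (-3/2, -1/2): F = (-4.7500, 0.3750).
Jacobian J = [[4·x₁·x₂ + 3, 2·x₁^2], [2·x₁·x₂ - 2·x₂, x₁^2 - 2·x₁]].
At the point, J = [[6.0000, 4.5000], [2.5000, 5.2500]] (det J = 20.2500).
Solving J·Δ = −F gives Δ = (1.3148, -0.6975).

(1.3148, -0.6975)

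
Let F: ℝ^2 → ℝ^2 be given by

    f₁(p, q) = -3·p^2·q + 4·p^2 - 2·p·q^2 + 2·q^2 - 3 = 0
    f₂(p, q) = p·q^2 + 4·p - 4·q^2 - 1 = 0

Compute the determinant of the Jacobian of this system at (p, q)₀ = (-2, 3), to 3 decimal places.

J = [[-6·p·q + 8·p - 2·q^2, -3·p^2 - 4·p·q + 4·q], [q^2 + 4, 2·p·q - 8·q]].
At the point, J = [[2.000, 24.000], [13.000, -36.000]].
det J = -384.000.

-384.000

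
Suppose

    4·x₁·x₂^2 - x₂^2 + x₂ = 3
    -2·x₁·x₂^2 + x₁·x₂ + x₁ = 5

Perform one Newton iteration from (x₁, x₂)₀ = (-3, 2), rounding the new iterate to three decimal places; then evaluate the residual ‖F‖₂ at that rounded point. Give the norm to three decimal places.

At (-3, 2): F = (-53.000, 10.000).
Jacobian J = [[4·x₂^2, 8·x₁·x₂ - 2·x₂ + 1], [-2·x₂^2 + x₂ + 1, -4·x₁·x₂ + x₁]].
At the point, J = [[16.000, -51.000], [-5.000, 21.000]] (det J = 81.000).
Solving J·Δ = −F gives Δ = (7.444, 1.296).
Then the next iterate is (x₁, x₂)₁ = (4.444, 3.296).
Re-evaluating at (4.444, 3.296): F = (182.54402, -82.46440), so ‖F‖₂ = 200.307.

200.307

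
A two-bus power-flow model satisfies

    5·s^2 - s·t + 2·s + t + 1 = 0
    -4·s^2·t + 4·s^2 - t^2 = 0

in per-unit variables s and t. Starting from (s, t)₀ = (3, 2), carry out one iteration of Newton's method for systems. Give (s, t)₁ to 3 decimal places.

(1.397, 1.962)

At (3, 2): F = (48.000, -40.000).
Jacobian J = [[10·s - t + 2, -s + 1], [-8·s·t + 8·s, -4·s^2 - 2·t]].
At the point, J = [[30.000, -2.000], [-24.000, -40.000]] (det J = -1248.000).
Solving J·Δ = −F gives Δ = (-1.603, -0.038).
Then the next iterate is (s, t)₁ = (1.397, 1.962).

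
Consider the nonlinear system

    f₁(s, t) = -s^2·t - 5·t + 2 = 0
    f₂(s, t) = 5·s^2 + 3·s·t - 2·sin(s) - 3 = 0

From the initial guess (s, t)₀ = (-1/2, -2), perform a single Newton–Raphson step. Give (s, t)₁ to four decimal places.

At (-1/2, -2): F = (12.5000, 2.208851).
Jacobian J = [[-2·s·t, -s^2 - 5], [10·s + 3·t - 2·cos(s), 3·s]].
At the point, J = [[-2.0000, -5.2500], [-12.755165, -1.5000]] (det J = -63.964617).
Solving J·Δ = −F gives Δ = (-0.1118, 2.4236).
Then the next iterate is (s, t)₁ = (-0.6118, 0.4236).

(-0.6118, 0.4236)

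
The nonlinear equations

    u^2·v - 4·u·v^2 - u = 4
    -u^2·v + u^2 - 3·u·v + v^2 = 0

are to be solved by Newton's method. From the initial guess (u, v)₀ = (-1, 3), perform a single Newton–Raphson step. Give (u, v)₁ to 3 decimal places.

(-1.511, 0.680)

At (-1, 3): F = (36.000, 16.000).
Jacobian J = [[2·u·v - 4·v^2 - 1, u^2 - 8·u·v], [-2·u·v + 2·u - 3·v, -u^2 - 3·u + 2·v]].
At the point, J = [[-43.000, 25.000], [-5.000, 8.000]] (det J = -219.000).
Solving J·Δ = −F gives Δ = (-0.511, -2.320).
Then the next iterate is (u, v)₁ = (-1.511, 0.680).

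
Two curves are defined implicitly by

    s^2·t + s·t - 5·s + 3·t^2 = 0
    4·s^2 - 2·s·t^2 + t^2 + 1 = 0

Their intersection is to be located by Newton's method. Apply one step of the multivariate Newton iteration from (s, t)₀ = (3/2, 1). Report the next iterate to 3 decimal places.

(0.698, 0.995)

At (3/2, 1): F = (-0.750, 8.000).
Jacobian J = [[2·s·t + t - 5, s^2 + s + 6·t], [8·s - 2·t^2, -4·s·t + 2·t]].
At the point, J = [[-1.000, 9.750], [10.000, -4.000]] (det J = -93.500).
Solving J·Δ = −F gives Δ = (-0.802, -0.005).
Then the next iterate is (s, t)₁ = (0.698, 0.995).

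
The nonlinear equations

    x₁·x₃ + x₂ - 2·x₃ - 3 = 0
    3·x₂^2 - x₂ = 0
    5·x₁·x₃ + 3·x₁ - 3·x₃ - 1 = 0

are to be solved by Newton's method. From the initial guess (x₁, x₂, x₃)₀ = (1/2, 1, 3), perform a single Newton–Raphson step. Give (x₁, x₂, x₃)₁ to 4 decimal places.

At (1/2, 1, 3): F = (-6.5000, 2.0000, -1.0000).
Jacobian J = [[x₃, 1, x₁ - 2], [0, 6·x₂ - 1, 0], [5·x₃ + 3, 0, 5·x₁ - 3]].
At the point, J = [[3.0000, 1.0000, -1.5000], [0.0000, 5.0000, 0.0000], [18.0000, 0.0000, -0.5000]] (det J = 127.5000).
Solving J·Δ = −F gives Δ = (-0.0765, -0.4000, -4.7529).
Then the next iterate is (x₁, x₂, x₃)₁ = (0.4235, 0.6000, -1.7529).

(0.4235, 0.6000, -1.7529)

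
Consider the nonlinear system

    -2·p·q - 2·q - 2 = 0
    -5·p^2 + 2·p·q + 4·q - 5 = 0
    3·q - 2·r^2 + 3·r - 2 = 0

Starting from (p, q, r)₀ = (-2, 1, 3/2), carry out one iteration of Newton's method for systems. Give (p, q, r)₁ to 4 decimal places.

(-0.8636, 2.1364, 2.9697)

At (-2, 1, 3/2): F = (0.0000, -25.0000, 1.0000).
Jacobian J = [[-2·q, -2·p - 2, 0], [-10·p + 2·q, 2·p + 4, 0], [0, 3, -4·r + 3]].
At the point, J = [[-2.0000, 2.0000, 0.0000], [22.0000, 0.0000, 0.0000], [0.0000, 3.0000, -3.0000]] (det J = 132.0000).
Solving J·Δ = −F gives Δ = (1.1364, 1.1364, 1.4697).
Then the next iterate is (p, q, r)₁ = (-0.8636, 2.1364, 2.9697).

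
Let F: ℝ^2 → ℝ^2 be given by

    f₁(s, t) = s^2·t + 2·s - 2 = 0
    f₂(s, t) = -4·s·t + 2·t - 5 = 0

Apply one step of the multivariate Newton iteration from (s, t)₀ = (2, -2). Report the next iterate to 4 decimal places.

At (2, -2): F = (-6.0000, 7.0000).
Jacobian J = [[2·s·t + 2, s^2], [-4·t, -4·s + 2]].
At the point, J = [[-6.0000, 4.0000], [8.0000, -6.0000]] (det J = 4.0000).
Solving J·Δ = −F gives Δ = (-2.0000, -1.5000).
Then the next iterate is (s, t)₁ = (0.0000, -3.5000).

(0.0000, -3.5000)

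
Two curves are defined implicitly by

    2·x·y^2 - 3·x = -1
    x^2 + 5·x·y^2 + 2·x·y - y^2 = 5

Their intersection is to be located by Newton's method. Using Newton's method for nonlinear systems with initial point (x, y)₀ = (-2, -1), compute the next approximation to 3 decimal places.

(9.800, 0.100)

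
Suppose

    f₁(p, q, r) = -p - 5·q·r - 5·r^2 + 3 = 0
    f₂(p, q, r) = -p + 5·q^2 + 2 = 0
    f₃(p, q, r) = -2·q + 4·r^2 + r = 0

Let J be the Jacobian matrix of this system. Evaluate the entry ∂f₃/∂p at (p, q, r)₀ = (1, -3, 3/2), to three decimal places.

∂f₃/∂p = 0.
At (1, -3, 3/2) this is 0.000.

0.000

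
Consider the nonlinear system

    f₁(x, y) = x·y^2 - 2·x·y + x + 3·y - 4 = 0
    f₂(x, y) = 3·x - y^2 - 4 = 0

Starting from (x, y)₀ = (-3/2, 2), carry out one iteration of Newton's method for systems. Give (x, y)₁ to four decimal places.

At (-3/2, 2): F = (0.5000, -12.5000).
Jacobian J = [[y^2 - 2·y + 1, 2·x·y - 2·x + 3], [3, -2·y]].
At the point, J = [[1.0000, 0.0000], [3.0000, -4.0000]] (det J = -4.0000).
Solving J·Δ = −F gives Δ = (-0.5000, -3.5000).
Then the next iterate is (x, y)₁ = (-2.0000, -1.5000).

(-2.0000, -1.5000)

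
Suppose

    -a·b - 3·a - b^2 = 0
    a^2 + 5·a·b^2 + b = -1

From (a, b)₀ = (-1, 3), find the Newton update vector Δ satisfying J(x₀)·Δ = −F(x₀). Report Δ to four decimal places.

At (-1, 3): F = (-3.0000, -40.0000).
Jacobian J = [[-b - 3, -a - 2·b], [2·a + 5·b^2, 10·a·b + 1]].
At the point, J = [[-6.0000, -5.0000], [43.0000, -29.0000]] (det J = 389.0000).
Solving J·Δ = −F gives Δ = (0.2905, -0.9486).

(0.2905, -0.9486)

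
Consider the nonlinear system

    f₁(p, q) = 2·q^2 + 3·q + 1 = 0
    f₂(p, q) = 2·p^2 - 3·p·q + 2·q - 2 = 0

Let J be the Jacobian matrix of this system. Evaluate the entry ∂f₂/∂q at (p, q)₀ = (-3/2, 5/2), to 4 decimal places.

∂f₂/∂q = -3·p + 2.
At (-3/2, 5/2) this is 6.5000.

6.5000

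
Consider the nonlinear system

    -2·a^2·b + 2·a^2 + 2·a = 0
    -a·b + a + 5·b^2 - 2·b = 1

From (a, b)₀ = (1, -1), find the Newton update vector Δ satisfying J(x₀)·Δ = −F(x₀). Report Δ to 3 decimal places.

(-0.492, 0.540)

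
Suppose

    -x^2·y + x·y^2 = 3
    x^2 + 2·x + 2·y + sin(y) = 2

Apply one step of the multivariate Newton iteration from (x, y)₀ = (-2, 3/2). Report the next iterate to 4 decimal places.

(-4.7362, -2.1074)

At (-2, 3/2): F = (-13.5000, 1.997495).
Jacobian J = [[-2·x·y + y^2, -x^2 + 2·x·y], [2·x + 2, cos(y) + 2]].
At the point, J = [[8.2500, -10.0000], [-2.0000, 2.070737]] (det J = -2.916418).
Solving J·Δ = −F gives Δ = (-2.7362, -3.6074).
Then the next iterate is (x, y)₁ = (-4.7362, -2.1074).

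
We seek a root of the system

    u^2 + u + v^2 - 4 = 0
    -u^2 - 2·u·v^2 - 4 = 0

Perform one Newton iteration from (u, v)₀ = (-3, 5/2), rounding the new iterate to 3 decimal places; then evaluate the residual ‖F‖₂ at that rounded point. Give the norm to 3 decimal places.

6.604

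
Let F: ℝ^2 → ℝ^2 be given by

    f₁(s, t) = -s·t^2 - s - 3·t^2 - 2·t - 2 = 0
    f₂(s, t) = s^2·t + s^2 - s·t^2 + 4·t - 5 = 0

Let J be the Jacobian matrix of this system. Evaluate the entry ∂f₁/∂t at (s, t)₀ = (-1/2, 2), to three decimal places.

∂f₁/∂t = -2·s·t - 6·t - 2.
At (-1/2, 2) this is -12.000.

-12.000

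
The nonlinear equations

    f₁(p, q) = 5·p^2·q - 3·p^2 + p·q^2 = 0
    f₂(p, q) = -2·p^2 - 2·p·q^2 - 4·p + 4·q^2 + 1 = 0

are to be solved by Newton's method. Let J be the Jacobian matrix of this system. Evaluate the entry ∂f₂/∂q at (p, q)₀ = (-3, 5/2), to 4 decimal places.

50.0000

∂f₂/∂q = -4·p·q + 8·q.
At (-3, 5/2) this is 50.0000.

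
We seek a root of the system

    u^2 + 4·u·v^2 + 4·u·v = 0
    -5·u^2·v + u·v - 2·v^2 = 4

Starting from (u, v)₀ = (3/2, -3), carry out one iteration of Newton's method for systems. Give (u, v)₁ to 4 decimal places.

At (3/2, -3): F = (38.2500, 7.2500).
Jacobian J = [[2·u + 4·v^2 + 4·v, 8·u·v + 4·u], [-10·u·v + v, -5·u^2 + u - 4·v]].
At the point, J = [[27.0000, -30.0000], [42.0000, 2.2500]] (det J = 1320.7500).
Solving J·Δ = −F gives Δ = (-0.2298, 1.0681).
Then the next iterate is (u, v)₁ = (1.2702, -1.9319).

(1.2702, -1.9319)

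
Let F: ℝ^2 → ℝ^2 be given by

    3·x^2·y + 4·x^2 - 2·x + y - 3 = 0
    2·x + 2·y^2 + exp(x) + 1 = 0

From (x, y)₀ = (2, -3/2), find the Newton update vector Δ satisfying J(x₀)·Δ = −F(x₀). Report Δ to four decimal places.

At (2, -3/2): F = (-10.5000, 16.889056).
Jacobian J = [[6·x·y + 8·x - 2, 3·x^2 + 1], [exp(x) + 2, 4·y]].
At the point, J = [[-4.0000, 13.0000], [9.389056, -6.0000]] (det J = -98.057729).
Solving J·Δ = −F gives Δ = (-1.5966, 0.3164).

(-1.5966, 0.3164)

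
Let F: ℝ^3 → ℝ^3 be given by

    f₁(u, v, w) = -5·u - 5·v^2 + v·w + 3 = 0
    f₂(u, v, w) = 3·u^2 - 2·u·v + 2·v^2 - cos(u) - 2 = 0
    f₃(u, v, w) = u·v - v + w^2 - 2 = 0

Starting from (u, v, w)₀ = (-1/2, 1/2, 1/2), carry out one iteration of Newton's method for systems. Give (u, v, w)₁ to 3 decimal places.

At (-1/2, 1/2, 1/2): F = (4.500, -1.12758, -2.500).
Jacobian J = [[-5, -10·v + w, v], [6·u - 2·v + sin(u), -2·u + 4·v, 0], [v, u - 1, 2·w]].
At the point, J = [[-5.000, -4.500, 0.500], [-4.47943, 3.000, 0.000], [0.500, -1.500, 1.000]] (det J = -32.54785).
Solving J·Δ = −F gives Δ = (0.400, 0.973, 3.760).
Then the next iterate is (u, v, w)₁ = (-0.100, 1.473, 4.260).

(-0.100, 1.473, 4.260)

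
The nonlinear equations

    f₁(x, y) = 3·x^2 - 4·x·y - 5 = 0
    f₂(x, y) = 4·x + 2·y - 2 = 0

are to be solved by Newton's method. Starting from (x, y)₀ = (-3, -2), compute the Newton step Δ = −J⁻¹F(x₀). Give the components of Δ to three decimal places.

(3.118, 2.765)

At (-3, -2): F = (-2.000, -18.000).
Jacobian J = [[6·x - 4·y, -4·x], [4, 2]].
At the point, J = [[-10.000, 12.000], [4.000, 2.000]] (det J = -68.000).
Solving J·Δ = −F gives Δ = (3.118, 2.765).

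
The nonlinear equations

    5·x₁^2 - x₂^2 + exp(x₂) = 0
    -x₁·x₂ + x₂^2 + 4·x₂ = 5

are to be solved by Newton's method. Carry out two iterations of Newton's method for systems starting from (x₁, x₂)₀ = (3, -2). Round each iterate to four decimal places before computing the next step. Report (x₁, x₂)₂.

(1.6634, -3.6943)

At (3, -2): F = (41.135335, -3.0000).
Jacobian J = [[10·x₁, -2·x₂ + exp(x₂)], [-x₂, -x₁ + 2·x₂ + 4]].
At the point, J = [[30.0000, 4.135335], [2.0000, -3.0000]] (det J = -98.270671).
Solving J·Δ = −F gives Δ = (-1.1295, -1.7530).
Then the next iterate is (x₁, x₂)₁ = (1.8705, -3.7530).
Round to (1.8705, -3.7530) and repeat: F = (3.432290, 1.092996), J = [[18.7050, 7.529447], [3.7530, -5.3765]].
Δ = (-0.2071, 0.0587), so (x₁, x₂)₂ = (1.6634, -3.6943).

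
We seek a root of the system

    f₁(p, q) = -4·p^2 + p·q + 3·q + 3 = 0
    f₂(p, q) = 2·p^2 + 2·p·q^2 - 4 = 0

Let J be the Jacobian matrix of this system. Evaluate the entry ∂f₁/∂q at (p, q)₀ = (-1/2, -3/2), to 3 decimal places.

2.500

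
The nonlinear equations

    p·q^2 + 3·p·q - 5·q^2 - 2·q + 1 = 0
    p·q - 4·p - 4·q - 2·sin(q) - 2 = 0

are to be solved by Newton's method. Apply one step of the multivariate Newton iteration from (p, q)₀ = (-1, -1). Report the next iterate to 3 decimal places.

At (-1, -1): F = (0.000, 8.68294).
Jacobian J = [[q^2 + 3·q, 2·p·q + 3·p - 10·q - 2], [q - 4, p - 2·cos(q) - 4]].
At the point, J = [[-2.000, 7.000], [-5.000, -6.08060]] (det J = 47.16121).
Solving J·Δ = −F gives Δ = (1.289, 0.368).
Then the next iterate is (p, q)₁ = (0.289, -0.632).

(0.289, -0.632)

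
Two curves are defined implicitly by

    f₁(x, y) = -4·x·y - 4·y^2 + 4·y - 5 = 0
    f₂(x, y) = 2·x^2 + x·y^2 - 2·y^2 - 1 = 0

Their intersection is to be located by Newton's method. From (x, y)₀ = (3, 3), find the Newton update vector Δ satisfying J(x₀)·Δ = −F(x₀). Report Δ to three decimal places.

(-0.737, -1.755)

At (3, 3): F = (-65.000, 26.000).
Jacobian J = [[-4·y, -4·x - 8·y + 4], [4·x + y^2, 2·x·y - 4·y]].
At the point, J = [[-12.000, -32.000], [21.000, 6.000]] (det J = 600.000).
Solving J·Δ = −F gives Δ = (-0.737, -1.755).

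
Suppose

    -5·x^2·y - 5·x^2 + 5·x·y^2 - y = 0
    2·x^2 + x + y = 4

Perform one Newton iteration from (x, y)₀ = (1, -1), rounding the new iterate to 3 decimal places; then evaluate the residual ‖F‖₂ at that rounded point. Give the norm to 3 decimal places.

1.671

At (1, -1): F = (6.000, -2.000).
Jacobian J = [[-10·x·y - 10·x + 5·y^2, -5·x^2 + 10·x·y - 1], [4·x + 1, 1]].
At the point, J = [[5.000, -16.000], [5.000, 1.000]] (det J = 85.000).
Solving J·Δ = −F gives Δ = (0.306, 0.471).
Then the next iterate is (x, y)₁ = (1.306, -0.529).
Re-evaluating at (1.306, -0.529): F = (-1.66041, 0.18827), so ‖F‖₂ = 1.671.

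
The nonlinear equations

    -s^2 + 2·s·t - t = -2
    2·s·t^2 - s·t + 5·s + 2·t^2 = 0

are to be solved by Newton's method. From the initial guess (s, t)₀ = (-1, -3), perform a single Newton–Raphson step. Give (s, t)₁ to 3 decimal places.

At (-1, -3): F = (10.000, -8.000).
Jacobian J = [[-2·s + 2·t, 2·s - 1], [2·t^2 - t + 5, 4·s·t - s + 4·t]].
At the point, J = [[-4.000, -3.000], [26.000, 1.000]] (det J = 74.000).
Solving J·Δ = −F gives Δ = (0.189, 3.081).
Then the next iterate is (s, t)₁ = (-0.811, 0.081).

(-0.811, 0.081)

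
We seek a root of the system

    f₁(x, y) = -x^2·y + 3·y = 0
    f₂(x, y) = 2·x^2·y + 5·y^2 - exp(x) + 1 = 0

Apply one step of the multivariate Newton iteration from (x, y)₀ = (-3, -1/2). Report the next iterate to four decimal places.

(-3.5453, 0.2726)

At (-3, -1/2): F = (3.0000, -6.799787).
Jacobian J = [[-2·x·y, -x^2 + 3], [4·x·y - exp(x), 2·x^2 + 10·y]].
At the point, J = [[-3.0000, -6.0000], [5.950213, 13.0000]] (det J = -3.298722).
Solving J·Δ = −F gives Δ = (-0.5453, 0.7726).
Then the next iterate is (x, y)₁ = (-3.5453, 0.2726).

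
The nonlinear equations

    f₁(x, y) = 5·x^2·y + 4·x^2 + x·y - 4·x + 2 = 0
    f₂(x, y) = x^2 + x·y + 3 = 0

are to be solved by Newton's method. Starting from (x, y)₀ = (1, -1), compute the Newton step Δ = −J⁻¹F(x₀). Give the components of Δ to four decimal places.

At (1, -1): F = (-4.0000, 3.0000).
Jacobian J = [[10·x·y + 8·x + y - 4, 5·x^2 + x], [2·x + y, x]].
At the point, J = [[-7.0000, 6.0000], [1.0000, 1.0000]] (det J = -13.0000).
Solving J·Δ = −F gives Δ = (-1.6923, -1.3077).

(-1.6923, -1.3077)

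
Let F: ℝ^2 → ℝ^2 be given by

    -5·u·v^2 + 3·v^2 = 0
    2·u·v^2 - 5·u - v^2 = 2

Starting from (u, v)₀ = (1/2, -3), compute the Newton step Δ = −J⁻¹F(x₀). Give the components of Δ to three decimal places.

(0.346, -3.692)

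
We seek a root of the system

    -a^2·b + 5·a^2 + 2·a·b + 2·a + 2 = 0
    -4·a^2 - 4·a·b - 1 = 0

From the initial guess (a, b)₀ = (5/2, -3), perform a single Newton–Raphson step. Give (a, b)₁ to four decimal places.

(1.3784, -1.7027)

At (5/2, -3): F = (42.0000, 4.0000).
Jacobian J = [[-2·a·b + 10·a + 2·b + 2, -a^2 + 2·a], [-8·a - 4·b, -4·a]].
At the point, J = [[36.0000, -1.2500], [-8.0000, -10.0000]] (det J = -370.0000).
Solving J·Δ = −F gives Δ = (-1.1216, 1.2973).
Then the next iterate is (a, b)₁ = (1.3784, -1.7027).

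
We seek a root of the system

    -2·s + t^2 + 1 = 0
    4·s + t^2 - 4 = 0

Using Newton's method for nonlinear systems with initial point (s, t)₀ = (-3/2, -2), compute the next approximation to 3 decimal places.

At (-3/2, -2): F = (8.000, -6.000).
Jacobian J = [[-2, 2·t], [4, 2·t]].
At the point, J = [[-2.000, -4.000], [4.000, -4.000]] (det J = 24.000).
Solving J·Δ = −F gives Δ = (2.333, 0.833).
Then the next iterate is (s, t)₁ = (0.833, -1.167).

(0.833, -1.167)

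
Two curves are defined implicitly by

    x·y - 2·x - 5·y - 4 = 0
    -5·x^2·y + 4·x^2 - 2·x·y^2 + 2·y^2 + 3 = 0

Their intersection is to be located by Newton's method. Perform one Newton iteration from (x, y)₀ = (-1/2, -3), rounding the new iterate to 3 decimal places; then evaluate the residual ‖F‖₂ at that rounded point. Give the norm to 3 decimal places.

8.206

At (-1/2, -3): F = (13.500, 34.750).
Jacobian J = [[y - 2, x - 5], [-10·x·y + 8·x - 2·y^2, -5·x^2 - 4·x·y + 4·y]].
At the point, J = [[-5.000, -5.500], [-37.000, -19.250]] (det J = -107.250).
Solving J·Δ = −F gives Δ = (-0.641, 3.037).
Then the next iterate is (x, y)₁ = (-1.141, 0.037).
Re-evaluating at (-1.141, 0.037): F = (-1.94522, 7.97254), so ‖F‖₂ = 8.206.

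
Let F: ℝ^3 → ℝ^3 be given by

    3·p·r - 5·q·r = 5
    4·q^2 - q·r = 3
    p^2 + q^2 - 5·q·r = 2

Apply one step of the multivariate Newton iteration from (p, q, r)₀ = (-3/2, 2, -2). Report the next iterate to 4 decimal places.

At (-3/2, 2, -2): F = (24.0000, 17.0000, 24.2500).
Jacobian J = [[3·r, -5·r, 3·p - 5·q], [0, 8·q - r, -q], [2·p, 2·q - 5·r, -5·q]].
At the point, J = [[-6.0000, 10.0000, -14.5000], [0.0000, 18.0000, -2.0000], [-3.0000, 14.0000, -10.0000]] (det J = 189.0000).
Solving J·Δ = −F gives Δ = (-2.3558, -0.7063, 2.1429).
Then the next iterate is (p, q, r)₁ = (-3.8558, 1.2937, 0.1429).

(-3.8558, 1.2937, 0.1429)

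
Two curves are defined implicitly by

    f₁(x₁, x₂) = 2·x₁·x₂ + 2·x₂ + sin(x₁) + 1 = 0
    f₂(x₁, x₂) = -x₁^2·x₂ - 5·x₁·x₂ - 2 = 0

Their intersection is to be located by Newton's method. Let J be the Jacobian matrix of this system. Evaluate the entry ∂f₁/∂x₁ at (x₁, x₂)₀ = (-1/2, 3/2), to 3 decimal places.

3.878

∂f₁/∂x₁ = 2·x₂ + cos(x₁).
At (-1/2, 3/2) this is 3.878.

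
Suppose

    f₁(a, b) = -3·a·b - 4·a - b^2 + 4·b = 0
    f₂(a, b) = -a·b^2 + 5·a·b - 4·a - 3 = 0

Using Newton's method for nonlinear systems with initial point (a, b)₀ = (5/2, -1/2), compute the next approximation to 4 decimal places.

At (5/2, -1/2): F = (-8.5000, -19.8750).
Jacobian J = [[-3·b - 4, -3·a - 2·b + 4], [-b^2 + 5·b - 4, -2·a·b + 5·a]].
At the point, J = [[-2.5000, -2.5000], [-6.7500, 15.0000]] (det J = -54.3750).
Solving J·Δ = −F gives Δ = (-3.2586, -0.1414).
Then the next iterate is (a, b)₁ = (-0.7586, -0.6414).

(-0.7586, -0.6414)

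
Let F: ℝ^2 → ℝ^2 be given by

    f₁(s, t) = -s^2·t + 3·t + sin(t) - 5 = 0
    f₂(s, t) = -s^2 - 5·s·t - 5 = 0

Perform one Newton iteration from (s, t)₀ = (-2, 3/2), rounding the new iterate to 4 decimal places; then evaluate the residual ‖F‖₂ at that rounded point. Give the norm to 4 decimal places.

At (-2, 3/2): F = (-5.502505, 6.0000).
Jacobian J = [[-2·s·t, -s^2 + cos(t) + 3], [-2·s - 5·t, -5·s]].
At the point, J = [[6.0000, -0.929263], [-3.5000, 10.0000]] (det J = 56.747580).
Solving J·Δ = −F gives Δ = (0.8714, -0.2950).
Then the next iterate is (s, t)₁ = (-1.1286, 1.2050).
Re-evaluating at (-1.1286, 1.2050): F = (-1.986015, 0.526077), so ‖F‖₂ = 2.0545.

2.0545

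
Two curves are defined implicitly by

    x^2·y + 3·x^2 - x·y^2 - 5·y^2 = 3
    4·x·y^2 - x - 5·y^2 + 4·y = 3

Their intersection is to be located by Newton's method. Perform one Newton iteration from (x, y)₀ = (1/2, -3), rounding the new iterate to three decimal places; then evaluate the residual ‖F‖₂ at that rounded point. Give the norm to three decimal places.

At (1/2, -3): F = (-52.500, -42.500).
Jacobian J = [[2·x·y + 6·x - y^2, x^2 - 2·x·y - 10·y], [4·y^2 - 1, 8·x·y - 10·y + 4]].
At the point, J = [[-9.000, 33.250], [35.000, 22.000]] (det J = -1361.750).
Solving J·Δ = −F gives Δ = (0.190, 1.630).
Then the next iterate is (x, y)₁ = (0.690, -1.370).
Re-evaluating at (0.690, -1.370): F = (-12.90352, -13.37426), so ‖F‖₂ = 18.584.

18.584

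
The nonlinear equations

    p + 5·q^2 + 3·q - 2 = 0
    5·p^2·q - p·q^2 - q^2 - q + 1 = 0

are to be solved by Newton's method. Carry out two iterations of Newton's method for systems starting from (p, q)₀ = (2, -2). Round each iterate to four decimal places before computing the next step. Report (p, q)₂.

At (2, -2): F = (14.0000, -49.0000).
Jacobian J = [[1, 10·q + 3], [10·p·q - q^2, 5·p^2 - 2·p·q - 2·q - 1]].
At the point, J = [[1.0000, -17.0000], [-44.0000, 31.0000]] (det J = -717.0000).
Solving J·Δ = −F gives Δ = (-0.5565, 0.7908).
Then the next iterate is (p, q)₁ = (1.4435, -1.2092).
Round to (1.4435, -1.2092) and repeat: F = (3.126723, -13.961603), J = [[1.0000, -9.0920], [-18.916967, 15.327822]].
Δ = (-0.5043, 0.2884), so (p, q)₂ = (0.9392, -0.9208).

(0.9392, -0.9208)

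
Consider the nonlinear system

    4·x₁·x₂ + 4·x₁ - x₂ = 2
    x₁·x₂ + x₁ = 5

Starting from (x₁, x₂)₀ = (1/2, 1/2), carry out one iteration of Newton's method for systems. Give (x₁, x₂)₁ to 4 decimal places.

(-2.5000, 18.0000)

At (1/2, 1/2): F = (0.5000, -4.2500).
Jacobian J = [[4·x₂ + 4, 4·x₁ - 1], [x₂ + 1, x₁]].
At the point, J = [[6.0000, 1.0000], [1.5000, 0.5000]] (det J = 1.5000).
Solving J·Δ = −F gives Δ = (-3.0000, 17.5000).
Then the next iterate is (x₁, x₂)₁ = (-2.5000, 18.0000).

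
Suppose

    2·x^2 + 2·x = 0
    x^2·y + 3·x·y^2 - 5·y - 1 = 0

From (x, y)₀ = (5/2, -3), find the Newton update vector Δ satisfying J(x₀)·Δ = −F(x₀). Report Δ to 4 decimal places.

(-1.4583, 1.0343)

At (5/2, -3): F = (17.5000, 62.7500).
Jacobian J = [[4·x + 2, 0], [2·x·y + 3·y^2, x^2 + 6·x·y - 5]].
At the point, J = [[12.0000, 0.0000], [12.0000, -43.7500]] (det J = -525.0000).
Solving J·Δ = −F gives Δ = (-1.4583, 1.0343).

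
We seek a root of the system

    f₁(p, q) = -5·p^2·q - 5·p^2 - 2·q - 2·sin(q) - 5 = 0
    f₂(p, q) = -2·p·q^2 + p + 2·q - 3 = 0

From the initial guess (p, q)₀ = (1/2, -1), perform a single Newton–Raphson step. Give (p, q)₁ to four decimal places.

(-6.2165, -1.3041)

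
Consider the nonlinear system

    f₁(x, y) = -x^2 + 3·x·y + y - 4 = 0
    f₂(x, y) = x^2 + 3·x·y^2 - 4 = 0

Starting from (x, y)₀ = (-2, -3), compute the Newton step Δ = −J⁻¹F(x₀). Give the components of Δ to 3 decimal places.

At (-2, -3): F = (7.000, -54.000).
Jacobian J = [[-2·x + 3·y, 3·x + 1], [2·x + 3·y^2, 6·x·y]].
At the point, J = [[-5.000, -5.000], [23.000, 36.000]] (det J = -65.000).
Solving J·Δ = −F gives Δ = (-0.277, 1.677).

(-0.277, 1.677)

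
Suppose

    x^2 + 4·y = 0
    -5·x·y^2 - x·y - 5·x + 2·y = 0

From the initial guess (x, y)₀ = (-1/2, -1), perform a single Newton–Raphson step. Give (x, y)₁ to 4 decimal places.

At (-1/2, -1): F = (-3.7500, 2.5000).
Jacobian J = [[2·x, 4], [-5·y^2 - y - 5, -10·x·y - x + 2]].
At the point, J = [[-1.0000, 4.0000], [-9.0000, -2.5000]] (det J = 38.5000).
Solving J·Δ = −F gives Δ = (0.0162, 0.9416).
Then the next iterate is (x, y)₁ = (-0.4838, -0.0584).

(-0.4838, -0.0584)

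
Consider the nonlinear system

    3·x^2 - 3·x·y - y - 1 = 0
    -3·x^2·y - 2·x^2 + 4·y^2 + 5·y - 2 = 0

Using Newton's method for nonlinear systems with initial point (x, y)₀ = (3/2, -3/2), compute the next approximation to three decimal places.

(0.362, -1.748)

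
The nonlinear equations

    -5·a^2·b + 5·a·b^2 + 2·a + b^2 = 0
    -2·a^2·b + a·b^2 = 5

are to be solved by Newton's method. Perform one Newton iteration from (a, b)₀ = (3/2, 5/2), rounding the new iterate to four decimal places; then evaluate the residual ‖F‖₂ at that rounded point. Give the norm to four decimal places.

At (3/2, 5/2): F = (28.0000, -6.8750).
Jacobian J = [[-10·a·b + 5·b^2 + 2, -5·a^2 + 10·a·b + 2·b], [-4·a·b + b^2, -2·a^2 + 2·a·b]].
At the point, J = [[-4.2500, 31.2500], [-8.7500, 3.0000]] (det J = 260.6875).
Solving J·Δ = −F gives Δ = (-1.1464, -1.0519).
Then the next iterate is (a, b)₁ = (0.3536, 1.4481).
Re-evaluating at (0.3536, 1.4481): F = (5.606377, -4.620624), so ‖F‖₂ = 7.2651.

7.2651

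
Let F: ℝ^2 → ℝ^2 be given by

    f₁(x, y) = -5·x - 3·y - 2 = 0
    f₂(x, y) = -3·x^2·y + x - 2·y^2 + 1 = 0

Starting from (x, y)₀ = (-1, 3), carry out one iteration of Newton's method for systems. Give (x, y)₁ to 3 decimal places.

(-1.068, 1.114)

At (-1, 3): F = (-6.000, -27.000).
Jacobian J = [[-5, -3], [-6·x·y + 1, -3·x^2 - 4·y]].
At the point, J = [[-5.000, -3.000], [19.000, -15.000]] (det J = 132.000).
Solving J·Δ = −F gives Δ = (-0.068, -1.886).
Then the next iterate is (x, y)₁ = (-1.068, 1.114).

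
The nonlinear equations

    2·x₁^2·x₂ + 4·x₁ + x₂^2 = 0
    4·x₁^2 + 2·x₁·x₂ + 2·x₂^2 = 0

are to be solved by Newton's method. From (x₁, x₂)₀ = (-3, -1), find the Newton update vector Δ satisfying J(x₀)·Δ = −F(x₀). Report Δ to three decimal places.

(1.617, 0.195)

At (-3, -1): F = (-29.000, 44.000).
Jacobian J = [[4·x₁·x₂ + 4, 2·x₁^2 + 2·x₂], [8·x₁ + 2·x₂, 2·x₁ + 4·x₂]].
At the point, J = [[16.000, 16.000], [-26.000, -10.000]] (det J = 256.000).
Solving J·Δ = −F gives Δ = (1.617, 0.195).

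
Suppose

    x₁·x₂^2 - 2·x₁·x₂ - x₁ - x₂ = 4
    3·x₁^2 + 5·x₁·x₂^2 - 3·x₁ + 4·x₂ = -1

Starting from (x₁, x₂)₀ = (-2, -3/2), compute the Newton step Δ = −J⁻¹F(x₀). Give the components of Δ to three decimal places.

At (-2, -3/2): F = (-11.000, -9.500).
Jacobian J = [[x₂^2 - 2·x₂ - 1, 2·x₁·x₂ - 2·x₁ - 1], [6·x₁ + 5·x₂^2 - 3, 10·x₁·x₂ + 4]].
At the point, J = [[4.250, 9.000], [-3.750, 34.000]] (det J = 178.250).
Solving J·Δ = −F gives Δ = (1.619, 0.458).

(1.619, 0.458)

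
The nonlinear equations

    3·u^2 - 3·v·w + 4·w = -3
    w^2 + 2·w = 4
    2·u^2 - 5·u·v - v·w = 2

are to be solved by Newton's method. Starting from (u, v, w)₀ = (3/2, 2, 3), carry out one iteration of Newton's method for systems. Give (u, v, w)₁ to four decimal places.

At (3/2, 2, 3): F = (3.7500, 11.0000, -18.5000).
Jacobian J = [[6·u, -3·w, -3·v + 4], [0, 0, 2·w + 2], [4·u - 5·v, -5·u - w, -v]].
At the point, J = [[9.0000, -9.0000, -2.0000], [0.0000, 0.0000, 8.0000], [-4.0000, -10.5000, -2.0000]] (det J = 1044.0000).
Solving J·Δ = −F gives Δ = (-1.6092, -0.8870, -1.3750).
Then the next iterate is (u, v, w)₁ = (-0.1092, 1.1130, 1.6250).

(-0.1092, 1.1130, 1.6250)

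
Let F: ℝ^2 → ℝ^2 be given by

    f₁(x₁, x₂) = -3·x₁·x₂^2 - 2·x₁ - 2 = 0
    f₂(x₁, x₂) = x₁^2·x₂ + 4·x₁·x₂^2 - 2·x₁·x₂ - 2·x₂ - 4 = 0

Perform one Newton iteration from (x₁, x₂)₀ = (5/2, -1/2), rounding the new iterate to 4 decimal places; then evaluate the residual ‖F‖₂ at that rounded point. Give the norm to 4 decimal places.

4.3612

At (5/2, -1/2): F = (-8.8750, -1.1250).
Jacobian J = [[-3·x₂^2 - 2, -6·x₁·x₂], [2·x₁·x₂ + 4·x₂^2 - 2·x₂, x₁^2 + 8·x₁·x₂ - 2·x₁ - 2]].
At the point, J = [[-2.7500, 7.5000], [-0.5000, -10.7500]] (det J = 33.3125).
Solving J·Δ = −F gives Δ = (-3.1173, 0.0403).
Then the next iterate is (x₁, x₂)₁ = (-0.6173, -0.4597).
Re-evaluating at (-0.6173, -0.4597): F = (-0.374049, -4.345120), so ‖F‖₂ = 4.3612.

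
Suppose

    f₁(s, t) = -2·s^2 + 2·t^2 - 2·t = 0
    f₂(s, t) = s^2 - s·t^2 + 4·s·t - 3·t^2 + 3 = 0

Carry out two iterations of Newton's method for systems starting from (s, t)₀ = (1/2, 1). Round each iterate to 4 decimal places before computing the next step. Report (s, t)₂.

(1.0000, 1.6250)

At (1/2, 1): F = (-0.5000, 1.7500).
Jacobian J = [[-4·s, 4·t - 2], [2·s - t^2 + 4·t, -2·s·t + 4·s - 6·t]].
At the point, J = [[-2.0000, 2.0000], [4.0000, -5.0000]] (det J = 2.0000).
Solving J·Δ = −F gives Δ = (0.5000, 0.7500).
Then the next iterate is (s, t)₁ = (1.0000, 1.7500).
Round to (1.0000, 1.7500) and repeat: F = (0.6250, -1.2500), J = [[-4.0000, 5.0000], [5.9375, -10.0000]].
Δ = (0.0000, -0.1250), so (s, t)₂ = (1.0000, 1.6250).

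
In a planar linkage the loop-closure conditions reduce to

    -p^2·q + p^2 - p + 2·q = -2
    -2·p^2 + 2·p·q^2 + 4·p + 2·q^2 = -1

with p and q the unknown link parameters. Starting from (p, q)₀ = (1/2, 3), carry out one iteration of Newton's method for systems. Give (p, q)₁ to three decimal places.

(1.336, 0.433)

At (1/2, 3): F = (7.000, 29.500).
Jacobian J = [[-2·p·q + 2·p - 1, -p^2 + 2], [-4·p + 2·q^2 + 4, 4·p·q + 4·q]].
At the point, J = [[-3.000, 1.750], [20.000, 18.000]] (det J = -89.000).
Solving J·Δ = −F gives Δ = (0.836, -2.567).
Then the next iterate is (p, q)₁ = (1.336, 0.433).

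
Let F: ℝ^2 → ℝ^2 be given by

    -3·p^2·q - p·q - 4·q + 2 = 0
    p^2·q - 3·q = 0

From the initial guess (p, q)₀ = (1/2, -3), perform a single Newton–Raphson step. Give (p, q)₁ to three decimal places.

At (1/2, -3): F = (17.750, 8.250).
Jacobian J = [[-6·p·q - q, -3·p^2 - p - 4], [2·p·q, p^2 - 3]].
At the point, J = [[12.000, -5.250], [-3.000, -2.750]] (det J = -48.750).
Solving J·Δ = −F gives Δ = (-0.113, 3.123).
Then the next iterate is (p, q)₁ = (0.387, 0.123).

(0.387, 0.123)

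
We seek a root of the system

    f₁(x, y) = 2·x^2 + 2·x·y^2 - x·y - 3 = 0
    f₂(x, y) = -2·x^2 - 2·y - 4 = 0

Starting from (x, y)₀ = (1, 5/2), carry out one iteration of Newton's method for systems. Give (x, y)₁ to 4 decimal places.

(-9.1250, 17.2500)

At (1, 5/2): F = (9.0000, -11.0000).
Jacobian J = [[4·x + 2·y^2 - y, 4·x·y - x], [-4·x, -2]].
At the point, J = [[14.0000, 9.0000], [-4.0000, -2.0000]] (det J = 8.0000).
Solving J·Δ = −F gives Δ = (-10.1250, 14.7500).
Then the next iterate is (x, y)₁ = (-9.1250, 17.2500).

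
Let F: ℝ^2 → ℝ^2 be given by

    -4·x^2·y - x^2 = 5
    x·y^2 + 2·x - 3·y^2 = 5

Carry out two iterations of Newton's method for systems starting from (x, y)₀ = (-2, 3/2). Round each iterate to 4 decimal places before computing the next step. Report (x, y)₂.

(21.8811, 15.8173)

At (-2, 3/2): F = (-33.0000, -20.2500).
Jacobian J = [[-8·x·y - 2·x, -4·x^2], [y^2 + 2, 2·x·y - 6·y]].
At the point, J = [[28.0000, -16.0000], [4.2500, -15.0000]] (det J = -352.0000).
Solving J·Δ = −F gives Δ = (0.4858, -1.2124).
Then the next iterate is (x, y)₁ = (-1.5142, 0.2876).
Round to (-1.5142, 0.2876) and repeat: F = (-9.930441, -8.401786), J = [[6.512271, -9.171207], [2.082714, -2.596568]].
Δ = (23.3953, 15.5297), so (x, y)₂ = (21.8811, 15.8173).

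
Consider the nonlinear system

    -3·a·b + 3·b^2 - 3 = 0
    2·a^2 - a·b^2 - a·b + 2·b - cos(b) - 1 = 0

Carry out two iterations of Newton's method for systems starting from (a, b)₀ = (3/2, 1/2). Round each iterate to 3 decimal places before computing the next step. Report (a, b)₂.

At (3/2, 1/2): F = (-4.500, 2.49742).
Jacobian J = [[-3·b, -3·a + 6·b], [4·a - b^2 - b, -2·a·b - a + sin(b) + 2]].
At the point, J = [[-1.500, -1.500], [5.250, -0.52057]] (det J = 8.65586).
Solving J·Δ = −F gives Δ = (-0.703, -2.297).
Then the next iterate is (a, b)₁ = (0.797, -1.797).
Round to (0.797, -1.797) and repeat: F = (10.98425, -4.24077), J = [[5.391, -13.173], [1.75579, 3.09289]].
Δ = (0.550, 1.059), so (a, b)₂ = (1.347, -0.738).

(1.347, -0.738)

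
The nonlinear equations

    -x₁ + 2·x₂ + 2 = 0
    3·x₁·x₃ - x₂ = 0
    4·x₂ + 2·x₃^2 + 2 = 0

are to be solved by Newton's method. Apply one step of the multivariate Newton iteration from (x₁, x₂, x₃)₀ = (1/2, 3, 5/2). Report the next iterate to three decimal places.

At (1/2, 3, 5/2): F = (7.500, 0.750, 26.500).
Jacobian J = [[-1, 2, 0], [3·x₃, -1, 3·x₁], [0, 4, 4·x₃]].
At the point, J = [[-1.000, 2.000, 0.000], [7.500, -1.000, 1.500], [0.000, 4.000, 10.000]] (det J = -134.000).
Solving J·Δ = −F gives Δ = (-0.414, -3.957, -1.067).
Then the next iterate is (x₁, x₂, x₃)₁ = (0.086, -0.957, 1.433).

(0.086, -0.957, 1.433)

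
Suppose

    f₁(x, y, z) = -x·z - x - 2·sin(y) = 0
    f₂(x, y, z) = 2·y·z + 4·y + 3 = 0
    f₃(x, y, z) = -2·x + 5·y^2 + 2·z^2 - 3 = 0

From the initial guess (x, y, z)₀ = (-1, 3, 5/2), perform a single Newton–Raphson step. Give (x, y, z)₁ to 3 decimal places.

At (-1, 3, 5/2): F = (3.21776, 30.000, 56.500).
Jacobian J = [[-z - 1, -2·cos(y), -x], [0, 2·z + 4, 2·y], [-2, 10·y, 4·z]].
At the point, J = [[-3.500, 1.97998, 1.000], [0.000, 9.000, 6.000], [-2.000, 30.000, 10.000]] (det J = 309.24018).
Solving J·Δ = −F gives Δ = (-0.579, -0.511, -4.234).
Then the next iterate is (x, y, z)₁ = (-1.579, 2.489, -1.734).

(-1.579, 2.489, -1.734)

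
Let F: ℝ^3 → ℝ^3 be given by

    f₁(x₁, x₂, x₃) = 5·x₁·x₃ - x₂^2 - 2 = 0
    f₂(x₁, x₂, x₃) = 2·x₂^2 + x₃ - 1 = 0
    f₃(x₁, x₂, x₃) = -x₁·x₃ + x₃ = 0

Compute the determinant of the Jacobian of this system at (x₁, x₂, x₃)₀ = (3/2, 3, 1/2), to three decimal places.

33.000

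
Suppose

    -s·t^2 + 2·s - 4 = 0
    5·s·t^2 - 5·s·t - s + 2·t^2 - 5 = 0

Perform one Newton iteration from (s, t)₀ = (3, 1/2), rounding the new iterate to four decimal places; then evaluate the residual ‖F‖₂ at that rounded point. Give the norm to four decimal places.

At (3, 1/2): F = (1.2500, -11.2500).
Jacobian J = [[-t^2 + 2, -2·s·t], [5·t^2 - 5·t - 1, 10·s·t - 5·s + 4·t]].
At the point, J = [[1.7500, -3.0000], [-2.2500, 2.0000]] (det J = -3.2500).
Solving J·Δ = −F gives Δ = (-9.6154, -5.1923).
Then the next iterate is (s, t)₁ = (-6.6154, -4.6923).
Re-evaluating at (-6.6154, -4.6923): F = (128.424956, -837.835226), so ‖F‖₂ = 847.6207.

847.6207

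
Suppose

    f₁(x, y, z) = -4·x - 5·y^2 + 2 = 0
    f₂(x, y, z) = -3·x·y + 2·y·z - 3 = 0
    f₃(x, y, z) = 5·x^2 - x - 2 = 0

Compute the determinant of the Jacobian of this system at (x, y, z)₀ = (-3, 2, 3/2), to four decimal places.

J = [[-4, -10·y, 0], [-3·y, -3·x + 2·z, 2·y], [10·x - 1, 0, 0]].
At the point, J = [[-4.0000, -20.0000, 0.0000], [-6.0000, 12.0000, 4.0000], [-31.0000, 0.0000, 0.0000]].
det J = 2480.0000.

2480.0000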